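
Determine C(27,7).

888030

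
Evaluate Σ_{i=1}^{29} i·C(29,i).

7784628224

Differentiating (1+x)^29 and setting x=1: Σ i·C(29,i) = 29·2^28 = 7784628224.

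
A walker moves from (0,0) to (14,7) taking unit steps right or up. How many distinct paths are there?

Each path is a sequence of 21 steps with 14 rights: C(21,14) = 116280.

116280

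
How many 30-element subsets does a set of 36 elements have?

1947792

C(36,30) = C(36,6) by symmetry.
C(36,6) = (36·35·34·33·32·31) / 6! = 1402410240 / 720 = 1947792.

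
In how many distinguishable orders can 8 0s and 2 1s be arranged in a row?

45

Choose positions for the 0s: C(10,8) = 45.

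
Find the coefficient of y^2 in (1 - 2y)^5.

40

The general term is C(5,j)·(1)^j·(-2y)^(5-j); the y^2 term has j = 3.
C(5,3) = 10.
Coefficient = C(5,3) · (-2)^2 = 10 · 4 = 40.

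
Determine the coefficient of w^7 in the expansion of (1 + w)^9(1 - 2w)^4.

-300

Coefficient of w^7 = Σ_{j} C(9,j)·1^j·C(4,7-j)·(-2)^(7-j) for j from 3 to 7.
= 1344 + (-4032) + 3024 + (-672) + 36 = -300.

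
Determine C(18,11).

C(18,11) = C(18,7) by symmetry.
C(18,7) = (18·17·16·15·14·13·12) / 7! = 160392960 / 5040 = 31824.

31824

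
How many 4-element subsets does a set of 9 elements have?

C(9,4) = (9·8·7·6) / 4! = 3024 / 24 = 126.

126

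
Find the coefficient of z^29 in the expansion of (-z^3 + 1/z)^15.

-1365

General term: C(15,j)·(-z^3)^j·(1/z)^(15-j), with z-exponent 3j − 1(15−j) = 4j − 15.
Set 4j − 15 = 29: j = 11.
C(15,11) = 1365; (-1)^11 = -1; 1^4 = 1.
Coefficient = 1365 · (-1) · 1 = -1365.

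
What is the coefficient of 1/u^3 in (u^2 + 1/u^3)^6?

20

General term: C(6,j)·(u^2)^j·(1/u^3)^(6-j), with u-exponent 2j − 3(6−j) = 5j − 18.
Set 5j − 18 = -3: j = 3.
C(6,3) = 20; 1^3 = 1; 1^3 = 1.
Coefficient = 20 · 1 · 1 = 20.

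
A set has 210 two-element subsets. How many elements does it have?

21

n(n−1)/2 = 210 ⇒ n(n−1) = 420. Since 21·20 = 420, n = 21.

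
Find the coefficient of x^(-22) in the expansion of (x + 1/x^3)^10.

45

General term: C(10,j)·(x)^j·(1/x^3)^(10-j), with x-exponent 1j − 3(10−j) = 4j − 30.
Set 4j − 30 = -22: j = 2.
C(10,2) = 45; 1^2 = 1; 1^8 = 1.
Coefficient = 45 · 1 · 1 = 45.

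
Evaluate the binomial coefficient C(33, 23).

92561040

C(33,23) = C(33,10) by symmetry.
C(33,10) = (33·32·31·30·29·28·27·26·25·24) / 10! = 335885501952000 / 3628800 = 92561040.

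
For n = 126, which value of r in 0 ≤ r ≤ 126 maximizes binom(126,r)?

63

C(126,r) is maximized at r = 126/2 = 63.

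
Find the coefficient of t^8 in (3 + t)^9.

27

The general term is C(9,j)·(3)^j·(t)^(9-j); the t^8 term has j = 1.
C(9,1) = 9.
Coefficient = C(9,1) · 3^1 = 9 · 3 = 27.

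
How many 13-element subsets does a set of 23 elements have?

C(23,13) = C(23,10) by symmetry.
C(23,10) = (23·22·21·20·19·18·17·16·15·14) / 10! = 4151586700800 / 3628800 = 1144066.

1144066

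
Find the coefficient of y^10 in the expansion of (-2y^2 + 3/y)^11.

General term: C(11,j)·(-2y^2)^j·(3/y)^(11-j), with y-exponent 2j − 1(11−j) = 3j − 11.
Set 3j − 11 = 10: j = 7.
C(11,7) = 330; (-2)^7 = -128; 3^4 = 81.
Coefficient = 330 · (-128) · 81 = -3421440.

-3421440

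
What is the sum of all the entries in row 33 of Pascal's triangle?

The entries of row 33 sum to 2^33 = 8589934592.

8589934592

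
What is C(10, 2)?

45

C(10,2) = (10·9) / 2! = 90 / 2 = 45.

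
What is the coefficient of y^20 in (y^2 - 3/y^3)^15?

945

General term: C(15,j)·(y^2)^j·(-3/y^3)^(15-j), with y-exponent 2j − 3(15−j) = 5j − 45.
Set 5j − 45 = 20: j = 13.
C(15,13) = 105; 1^13 = 1; (-3)^2 = 9.
Coefficient = 105 · 1 · 9 = 945.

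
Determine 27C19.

2220075

C(27,19) = C(27,8) by symmetry.
C(27,8) = (27·26·25·24·23·22·21·20) / 8! = 89513424000 / 40320 = 2220075.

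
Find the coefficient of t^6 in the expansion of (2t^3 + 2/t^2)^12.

General term: C(12,j)·(2t^3)^j·(2/t^2)^(12-j), with t-exponent 3j − 2(12−j) = 5j − 24.
Set 5j − 24 = 6: j = 6.
C(12,6) = 924; 2^6 = 64; 2^6 = 64.
Coefficient = 924 · 64 · 64 = 3784704.

3784704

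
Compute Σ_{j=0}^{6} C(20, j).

60460

1 + 20 + 190 + 1140 + 4845 + 15504 + 38760 = 60460.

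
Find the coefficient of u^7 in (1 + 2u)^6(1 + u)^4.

Coefficient of u^7 = Σ_{j} C(6,j)·2^j·C(4,7-j)·1^(7-j) for j from 3 to 6.
= 160 + 960 + 1152 + 256 = 2528.

2528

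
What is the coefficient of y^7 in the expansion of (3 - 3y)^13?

The general term is C(13,j)·(3)^j·(-3y)^(13-j); the y^7 term has j = 6.
C(13,6) = 1716.
Coefficient = C(13,6) · 3^6 · (-3)^7 = 1716 · 729 · (-2187) = -2735858268.

-2735858268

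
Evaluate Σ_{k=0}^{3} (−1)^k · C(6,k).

-10

The partial alternating sum Σ_{k=0}^{3} (−1)^k C(6,k) = (−1)^3 C(5,3) = -10.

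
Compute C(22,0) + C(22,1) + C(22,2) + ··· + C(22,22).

4194304

The entries of row 22 sum to 2^22 = 4194304.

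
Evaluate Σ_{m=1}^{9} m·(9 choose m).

2304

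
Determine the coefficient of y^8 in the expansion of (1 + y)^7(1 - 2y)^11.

8646

Coefficient of y^8 = Σ_{j} C(7,j)·1^j·C(11,8-j)·(-2)^(8-j) for j from 0 to 7.
= 42240 + (-295680) + 620928 + (-517440) + 184800 + (-27720) + 1540 + (-22) = 8646.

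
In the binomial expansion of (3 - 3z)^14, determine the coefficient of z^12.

435250179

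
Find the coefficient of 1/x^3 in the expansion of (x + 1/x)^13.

General term: C(13,j)·(x)^j·(1/x)^(13-j), with x-exponent 1j − 1(13−j) = 2j − 13.
Set 2j − 13 = -3: j = 5.
C(13,5) = 1287; 1^5 = 1; 1^8 = 1.
Coefficient = 1287 · 1 · 1 = 1287.

1287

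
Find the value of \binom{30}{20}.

30045015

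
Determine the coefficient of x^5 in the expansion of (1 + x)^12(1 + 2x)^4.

Coefficient of x^5 = Σ_{j} C(12,j)·1^j·C(4,5-j)·2^(5-j) for j from 1 to 5.
= 192 + 2112 + 5280 + 3960 + 792 = 12336.

12336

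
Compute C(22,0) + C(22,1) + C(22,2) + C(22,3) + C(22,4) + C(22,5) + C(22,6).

110056

1 + 22 + 231 + 1540 + 7315 + 26334 + 74613 = 110056.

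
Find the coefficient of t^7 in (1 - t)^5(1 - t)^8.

-1716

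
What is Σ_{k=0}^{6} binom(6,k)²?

Σ C(6,k)² is the coefficient of x^6 in (1+x)^6(1+x)^6 = (1+x)^12, i.e. C(12,6) = 924.

924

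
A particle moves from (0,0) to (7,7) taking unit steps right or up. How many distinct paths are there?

3432

Each path is a sequence of 14 steps with 7 rights: C(14,7) = 3432.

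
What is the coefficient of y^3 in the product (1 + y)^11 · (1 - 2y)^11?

55

Coefficient of y^3 = Σ_{j} C(11,j)·1^j·C(11,3-j)·(-2)^(3-j) for j from 0 to 3.
= (-1320) + 2420 + (-1210) + 165 = 55.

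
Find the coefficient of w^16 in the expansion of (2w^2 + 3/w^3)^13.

1437696

General term: C(13,j)·(2w^2)^j·(3/w^3)^(13-j), with w-exponent 2j − 3(13−j) = 5j − 39.
Set 5j − 39 = 16: j = 11.
C(13,11) = 78; 2^11 = 2048; 3^2 = 9.
Coefficient = 78 · 2048 · 9 = 1437696.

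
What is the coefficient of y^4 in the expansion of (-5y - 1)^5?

-3125

The general term is C(5,j)·(-5y)^j·(-1)^(5-j); the y^4 term has j = 4.
C(5,4) = 5.
Coefficient = C(5,4) · (-5)^4 · (-1)^1 = 5 · 625 · (-1) = -3125.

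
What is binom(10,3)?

C(10,3) = (10·9·8) / 3! = 720 / 6 = 120.

120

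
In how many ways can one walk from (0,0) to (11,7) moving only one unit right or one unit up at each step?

31824

Each path is a sequence of 18 steps with 11 rights: C(18,11) = 31824.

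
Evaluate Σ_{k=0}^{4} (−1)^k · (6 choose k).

The partial alternating sum Σ_{k=0}^{4} (−1)^k C(6,k) = (−1)^4 C(5,4) = 5.

5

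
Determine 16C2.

C(16,2) = (16·15) / 2! = 240 / 2 = 120.

120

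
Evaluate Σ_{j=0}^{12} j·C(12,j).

Differentiating (1+x)^12 and setting x=1: Σ j·C(12,j) = 12·2^11 = 24576.

24576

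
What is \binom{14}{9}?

2002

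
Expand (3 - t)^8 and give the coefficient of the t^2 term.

20412

The general term is C(8,j)·(3)^j·(-t)^(8-j); the t^2 term has j = 6.
C(8,6) = 28.
Coefficient = C(8,6) · 3^6 = 28 · 729 = 20412.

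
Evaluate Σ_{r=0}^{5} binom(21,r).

27896

1 + 21 + 210 + 1330 + 5985 + 20349 = 27896.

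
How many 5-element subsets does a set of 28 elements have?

98280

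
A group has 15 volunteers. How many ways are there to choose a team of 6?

5005

This is C(15,6) = 5005.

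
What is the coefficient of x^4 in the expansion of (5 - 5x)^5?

15625

The general term is C(5,j)·(5)^j·(-5x)^(5-j); the x^4 term has j = 1.
C(5,1) = 5.
Coefficient = C(5,1) · 5^1 · (-5)^4 = 5 · 5 · 625 = 15625.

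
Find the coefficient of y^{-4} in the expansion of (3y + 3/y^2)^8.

459270

General term: C(8,j)·(3y)^j·(3/y^2)^(8-j), with y-exponent 1j − 2(8−j) = 3j − 16.
Set 3j − 16 = -4: j = 4.
C(8,4) = 70; 3^4 = 81; 3^4 = 81.
Coefficient = 70 · 81 · 81 = 459270.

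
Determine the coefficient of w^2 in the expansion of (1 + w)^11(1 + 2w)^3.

Coefficient of w^2 = Σ_{j} C(11,j)·1^j·C(3,2-j)·2^(2-j) for j from 0 to 2.
= 12 + 66 + 55 = 133.

133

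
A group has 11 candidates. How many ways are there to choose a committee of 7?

This is C(11,7) = 330.

330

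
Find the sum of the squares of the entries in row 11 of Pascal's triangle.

Σ C(11,r)² is the coefficient of x^11 in (1+x)^11(1+x)^11 = (1+x)^22, i.e. C(22,11) = 705432.

705432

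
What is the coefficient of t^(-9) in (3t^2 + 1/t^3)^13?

General term: C(13,j)·(3t^2)^j·(1/t^3)^(13-j), with t-exponent 2j − 3(13−j) = 5j − 39.
Set 5j − 39 = -9: j = 6.
C(13,6) = 1716; 3^6 = 729; 1^7 = 1.
Coefficient = 1716 · 729 · 1 = 1250964.

1250964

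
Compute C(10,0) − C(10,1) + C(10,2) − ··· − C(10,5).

The partial alternating sum Σ_{k=0}^{5} (−1)^k C(10,k) = (−1)^5 C(9,5) = -126.

-126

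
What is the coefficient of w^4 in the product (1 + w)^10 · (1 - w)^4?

Coefficient of w^4 = Σ_{j} C(10,j)·1^j·C(4,4-j)·(-1)^(4-j) for j from 0 to 4.
= 1 + (-40) + 270 + (-480) + 210 = -39.

-39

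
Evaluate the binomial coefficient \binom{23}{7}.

C(23,7) = (23·22·21·20·19·18·17) / 7! = 1235591280 / 5040 = 245157.

245157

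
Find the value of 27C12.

17383860

C(27,12) = (27·26·25·24·23·22·21·20·19·18·17·16) / 12! = 8326896754176000 / 479001600 = 17383860.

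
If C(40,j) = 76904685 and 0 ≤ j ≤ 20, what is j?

8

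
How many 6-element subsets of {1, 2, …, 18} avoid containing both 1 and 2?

All 6-subsets: C(18,6) = 18564. Those containing both fixed elements: C(16,4) = 1820.
18564 − 1820 = 16744.

16744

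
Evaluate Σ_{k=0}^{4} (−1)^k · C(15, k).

1001

The partial alternating sum Σ_{k=0}^{4} (−1)^k C(15,k) = (−1)^4 C(14,4) = 1001.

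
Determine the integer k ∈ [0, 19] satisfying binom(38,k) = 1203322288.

C(38,k) increases on 0 ≤ k ≤ 19. C(38,10) = 472733756 and C(38,11) = 1203322288, so k = 11.

11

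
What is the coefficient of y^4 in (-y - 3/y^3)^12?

594

General term: C(12,j)·(-y)^j·(-3/y^3)^(12-j), with y-exponent 1j − 3(12−j) = 4j − 36.
Set 4j − 36 = 4: j = 10.
C(12,10) = 66; (-1)^10 = 1; (-3)^2 = 9.
Coefficient = 66 · 1 · 9 = 594.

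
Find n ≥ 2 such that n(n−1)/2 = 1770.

60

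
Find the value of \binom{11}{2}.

55

C(11,2) = (11·10) / 2! = 110 / 2 = 55.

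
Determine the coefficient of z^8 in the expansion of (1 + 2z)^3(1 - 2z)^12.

25344

Coefficient of z^8 = Σ_{j} C(3,j)·2^j·C(12,8-j)·(-2)^(8-j) for j from 0 to 3.
= 126720 + (-608256) + 709632 + (-202752) = 25344.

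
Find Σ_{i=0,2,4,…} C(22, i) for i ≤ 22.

2097152

Even-i terms of row 22 sum to 2^21 = 2097152.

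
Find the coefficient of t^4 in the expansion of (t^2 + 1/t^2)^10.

210

General term: C(10,j)·(t^2)^j·(1/t^2)^(10-j), with t-exponent 2j − 2(10−j) = 4j − 20.
Set 4j − 20 = 4: j = 6.
C(10,6) = 210; 1^6 = 1; 1^4 = 1.
Coefficient = 210 · 1 · 1 = 210.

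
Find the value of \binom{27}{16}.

13037895

C(27,16) = C(27,11) by symmetry.
C(27,11) = (27·26·25·24·23·22·21·20·19·18·17) / 11! = 520431047136000 / 39916800 = 13037895.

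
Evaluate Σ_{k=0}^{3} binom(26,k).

1 + 26 + 325 + 2600 = 2952.

2952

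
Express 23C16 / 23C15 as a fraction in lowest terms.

C(n,k+1)/C(n,k) = (n−k)/(k+1) = (23−15)/(15+1) = 8/16 = 1/2.

1/2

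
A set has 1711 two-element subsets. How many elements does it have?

59

n(n−1)/2 = 1711 ⇒ n(n−1) = 3422. Since 59·58 = 3422, n = 59.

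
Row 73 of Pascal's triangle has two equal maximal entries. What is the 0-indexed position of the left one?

36

For odd n = 73, C(73,r) peaks at r = (n−1)/2 and (n+1)/2; the lower is 36.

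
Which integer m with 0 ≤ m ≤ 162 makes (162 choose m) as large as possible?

C(162,m) is maximized at m = 162/2 = 81.

81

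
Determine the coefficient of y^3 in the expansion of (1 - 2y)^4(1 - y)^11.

Coefficient of y^3 = Σ_{j} C(4,j)·(-2)^j·C(11,3-j)·(-1)^(3-j) for j from 0 to 3.
= (-165) + (-440) + (-264) + (-32) = -901.

-901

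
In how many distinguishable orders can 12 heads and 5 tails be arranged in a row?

Choose positions for the heads: C(17,12) = 6188.

6188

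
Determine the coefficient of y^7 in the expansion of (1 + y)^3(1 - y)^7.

Coefficient of y^7 = Σ_{j} C(3,j)·1^j·C(7,7-j)·(-1)^(7-j) for j from 0 to 3.
= (-1) + 21 + (-63) + 35 = -8.

-8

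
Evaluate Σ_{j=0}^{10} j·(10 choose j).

5120

Since j·C(10,j) = 10·C(9,j−1), the sum is 10·2^9 = 10·512 = 5120.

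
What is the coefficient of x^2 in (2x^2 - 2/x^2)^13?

General term: C(13,j)·(2x^2)^j·(-2/x^2)^(13-j), with x-exponent 2j − 2(13−j) = 4j − 26.
Set 4j − 26 = 2: j = 7.
C(13,7) = 1716; 2^7 = 128; (-2)^6 = 64.
Coefficient = 1716 · 128 · 64 = 14057472.

14057472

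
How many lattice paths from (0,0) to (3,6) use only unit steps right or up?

Each path is a sequence of 9 steps with 3 rights: C(9,3) = 84.

84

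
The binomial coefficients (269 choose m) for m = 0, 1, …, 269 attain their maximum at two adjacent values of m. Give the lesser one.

134

For odd n = 269, C(269,m) peaks at m = (n−1)/2 and (n+1)/2; the lesser is 134.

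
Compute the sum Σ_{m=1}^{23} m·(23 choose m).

96468992

Since m·C(23,m) = 23·C(22,m−1), the sum is 23·2^22 = 23·4194304 = 96468992.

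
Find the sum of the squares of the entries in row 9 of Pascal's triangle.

Σ C(9,j)² is the coefficient of x^9 in (1+x)^9(1+x)^9 = (1+x)^18, i.e. C(18,9) = 48620.

48620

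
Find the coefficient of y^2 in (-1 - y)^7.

-21

The general term is C(7,j)·(-1)^j·(-y)^(7-j); the y^2 term has j = 5.
C(7,5) = 21.
Coefficient = C(7,5) · (-1)^5 = 21 · (-1) = -21.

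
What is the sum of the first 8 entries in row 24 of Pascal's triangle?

536155

1 + 24 + 276 + 2024 + 10626 + 42504 + 134596 + 346104 = 536155.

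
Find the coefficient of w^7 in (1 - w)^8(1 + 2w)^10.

3144

Coefficient of w^7 = Σ_{j} C(8,j)·(-1)^j·C(10,7-j)·2^(7-j) for j from 0 to 7.
= 15360 + (-107520) + 225792 + (-188160) + 67200 + (-10080) + 560 + (-8) = 3144.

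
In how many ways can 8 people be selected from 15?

6435

This is C(15,8) = 6435.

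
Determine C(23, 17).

100947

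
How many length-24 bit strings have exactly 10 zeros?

Choose the 10 positions: C(24,10) = 1961256.

1961256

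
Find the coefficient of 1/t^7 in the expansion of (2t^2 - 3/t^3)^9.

General term: C(9,j)·(2t^2)^j·(-3/t^3)^(9-j), with t-exponent 2j − 3(9−j) = 5j − 27.
Set 5j − 27 = -7: j = 4.
C(9,4) = 126; 2^4 = 16; (-3)^5 = -243.
Coefficient = 126 · 16 · (-243) = -489888.

-489888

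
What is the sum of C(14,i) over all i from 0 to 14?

16384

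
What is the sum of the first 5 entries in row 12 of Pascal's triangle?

1 + 12 + 66 + 220 + 495 = 794.

794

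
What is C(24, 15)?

C(24,15) = C(24,9) by symmetry.
C(24,9) = (24·23·22·21·20·19·18·17·16) / 9! = 474467051520 / 362880 = 1307504.

1307504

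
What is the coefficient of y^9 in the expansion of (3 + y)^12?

5940

The general term is C(12,j)·(3)^j·(y)^(12-j); the y^9 term has j = 3.
C(12,3) = 220.
Coefficient = C(12,3) · 3^3 = 220 · 27 = 5940.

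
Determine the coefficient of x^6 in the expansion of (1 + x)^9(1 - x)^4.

36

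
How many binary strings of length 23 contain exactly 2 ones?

253

Choose the 2 positions: C(23,2) = 253.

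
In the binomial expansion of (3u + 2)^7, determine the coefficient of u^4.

The general term is C(7,j)·(3u)^j·(2)^(7-j); the u^4 term has j = 4.
C(7,4) = 35.
Coefficient = C(7,4) · 3^4 · 2^3 = 35 · 81 · 8 = 22680.

22680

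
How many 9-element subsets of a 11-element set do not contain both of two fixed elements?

19

All 9-subsets: C(11,9) = 55. Those containing both fixed elements: C(9,7) = 36.
55 − 36 = 19.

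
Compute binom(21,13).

203490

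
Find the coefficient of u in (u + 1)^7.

The general term is C(7,j)·(u)^j·(1)^(7-j); the u^1 term has j = 1.
C(7,1) = 7.
Coefficient = C(7,1) = 7.

7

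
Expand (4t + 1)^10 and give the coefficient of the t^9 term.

The general term is C(10,j)·(4t)^j·(1)^(10-j); the t^9 term has j = 9.
C(10,9) = 10.
Coefficient = C(10,9) · 4^9 = 10 · 262144 = 2621440.

2621440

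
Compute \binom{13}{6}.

C(13,6) = (13·12·11·10·9·8) / 6! = 1235520 / 720 = 1716.

1716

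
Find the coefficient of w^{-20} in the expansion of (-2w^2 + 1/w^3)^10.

General term: C(10,j)·(-2w^2)^j·(1/w^3)^(10-j), with w-exponent 2j − 3(10−j) = 5j − 30.
Set 5j − 30 = -20: j = 2.
C(10,2) = 45; (-2)^2 = 4; 1^8 = 1.
Coefficient = 45 · 4 · 1 = 180.

180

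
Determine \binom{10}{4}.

C(10,4) = (10·9·8·7) / 4! = 5040 / 24 = 210.

210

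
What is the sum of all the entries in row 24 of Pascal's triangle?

Setting x = 1 in (1+x)^24 gives Σ C(24,i) = 2^24 = 16777216.

16777216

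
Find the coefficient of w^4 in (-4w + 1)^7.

The general term is C(7,j)·(-4w)^j·(1)^(7-j); the w^4 term has j = 4.
C(7,4) = 35.
Coefficient = C(7,4) · (-4)^4 = 35 · 256 = 8960.

8960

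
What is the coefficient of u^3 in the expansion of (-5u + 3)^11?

-135320625

The general term is C(11,j)·(-5u)^j·(3)^(11-j); the u^3 term has j = 3.
C(11,3) = 165.
Coefficient = C(11,3) · (-5)^3 · 3^8 = 165 · (-125) · 6561 = -135320625.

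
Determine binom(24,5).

C(24,5) = (24·23·22·21·20) / 5! = 5100480 / 120 = 42504.

42504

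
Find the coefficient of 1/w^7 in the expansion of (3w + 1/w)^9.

27

General term: C(9,j)·(3w)^j·(1/w)^(9-j), with w-exponent 1j − 1(9−j) = 2j − 9.
Set 2j − 9 = -7: j = 1.
C(9,1) = 9; 3^1 = 3; 1^8 = 1.
Coefficient = 9 · 3 · 1 = 27.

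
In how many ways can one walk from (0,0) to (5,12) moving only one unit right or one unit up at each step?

6188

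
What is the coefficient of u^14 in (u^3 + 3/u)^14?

7505784

General term: C(14,j)·(u^3)^j·(3/u)^(14-j), with u-exponent 3j − 1(14−j) = 4j − 14.
Set 4j − 14 = 14: j = 7.
C(14,7) = 3432; 1^7 = 1; 3^7 = 2187.
Coefficient = 3432 · 1 · 2187 = 7505784.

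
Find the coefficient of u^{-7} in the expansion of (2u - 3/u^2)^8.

General term: C(8,j)·(2u)^j·(-3/u^2)^(8-j), with u-exponent 1j − 2(8−j) = 3j − 16.
Set 3j − 16 = -7: j = 3.
C(8,3) = 56; 2^3 = 8; (-3)^5 = -243.
Coefficient = 56 · 8 · (-243) = -108864.

-108864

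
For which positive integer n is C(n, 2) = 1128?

n(n−1)/2 = 1128 ⇒ n(n−1) = 2256. Since 48·47 = 2256, n = 48.

48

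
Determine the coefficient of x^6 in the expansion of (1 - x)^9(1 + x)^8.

Coefficient of x^6 = Σ_{j} C(9,j)·(-1)^j·C(8,6-j)·1^(6-j) for j from 0 to 6.
= 28 + (-504) + 2520 + (-4704) + 3528 + (-1008) + 84 = -56.

-56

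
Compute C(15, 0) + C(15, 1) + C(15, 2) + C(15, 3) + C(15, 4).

1941

1 + 15 + 105 + 455 + 1365 = 1941.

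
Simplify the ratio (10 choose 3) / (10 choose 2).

8/3

C(n,k+1)/C(n,k) = (n−k)/(k+1) = (10−2)/(2+1) = 8/3.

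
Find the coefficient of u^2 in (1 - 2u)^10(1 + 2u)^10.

-40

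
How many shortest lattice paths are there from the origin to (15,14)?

Each path is a sequence of 29 steps with 15 rights: C(29,15) = 77558760.

77558760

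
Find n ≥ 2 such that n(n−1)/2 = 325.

26

n(n−1)/2 = 325 ⇒ n(n−1) = 650. Since 26·25 = 650, n = 26.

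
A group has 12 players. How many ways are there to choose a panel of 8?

This is C(12,8) = 495.

495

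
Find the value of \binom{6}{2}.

15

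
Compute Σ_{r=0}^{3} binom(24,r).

1 + 24 + 276 + 2024 = 2325.

2325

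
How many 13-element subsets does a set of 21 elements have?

C(21,13) = C(21,8) by symmetry.
C(21,8) = (21·20·19·18·17·16·15·14) / 8! = 8204716800 / 40320 = 203490.

203490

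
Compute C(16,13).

C(16,13) = C(16,3) by symmetry.
C(16,3) = (16·15·14) / 3! = 3360 / 6 = 560.

560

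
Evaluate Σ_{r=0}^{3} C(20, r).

1 + 20 + 190 + 1140 = 1351.

1351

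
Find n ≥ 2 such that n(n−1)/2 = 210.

n(n−1)/2 = 210 ⇒ n(n−1) = 420. Since 21·20 = 420, n = 21.

21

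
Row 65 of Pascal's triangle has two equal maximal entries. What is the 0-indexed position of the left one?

32

For odd n = 65, C(65,r) peaks at r = (n−1)/2 and (n+1)/2; the smaller is 32.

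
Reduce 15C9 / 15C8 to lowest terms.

C(n,k+1)/C(n,k) = (n−k)/(k+1) = (15−8)/(8+1) = 7/9.

7/9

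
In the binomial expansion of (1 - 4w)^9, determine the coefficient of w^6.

344064

The general term is C(9,j)·(1)^j·(-4w)^(9-j); the w^6 term has j = 3.
C(9,3) = 84.
Coefficient = C(9,3) · (-4)^6 = 84 · 4096 = 344064.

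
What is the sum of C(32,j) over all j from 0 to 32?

4294967296

Setting x = 1 in (1+x)^32 gives Σ C(32,j) = 2^32 = 4294967296.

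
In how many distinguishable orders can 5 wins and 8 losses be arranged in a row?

1287

Choose positions for the wins: C(13,5) = 1287.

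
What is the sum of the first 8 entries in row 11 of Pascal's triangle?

1816

1 + 11 + 55 + 165 + 330 + 462 + 462 + 330 = 1816.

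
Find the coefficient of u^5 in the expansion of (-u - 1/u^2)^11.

General term: C(11,j)·(-u)^j·(-1/u^2)^(11-j), with u-exponent 1j − 2(11−j) = 3j − 22.
Set 3j − 22 = 5: j = 9.
C(11,9) = 55; (-1)^9 = -1; (-1)^2 = 1.
Coefficient = 55 · (-1) · 1 = -55.

-55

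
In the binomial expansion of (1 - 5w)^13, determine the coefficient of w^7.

The general term is C(13,j)·(1)^j·(-5w)^(13-j); the w^7 term has j = 6.
C(13,6) = 1716.
Coefficient = C(13,6) · (-5)^7 = 1716 · (-78125) = -134062500.

-134062500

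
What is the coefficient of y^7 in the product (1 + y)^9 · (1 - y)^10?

84

Coefficient of y^7 = Σ_{j} C(9,j)·1^j·C(10,7-j)·(-1)^(7-j) for j from 0 to 7.
= (-120) + 1890 + (-9072) + 17640 + (-15120) + 5670 + (-840) + 36 = 84.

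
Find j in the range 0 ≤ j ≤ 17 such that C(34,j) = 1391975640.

14

C(34,j) increases on 0 ≤ j ≤ 17. C(34,13) = 927983760 and C(34,14) = 1391975640, so j = 14.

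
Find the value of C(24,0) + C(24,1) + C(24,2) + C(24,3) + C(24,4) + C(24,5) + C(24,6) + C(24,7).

1 + 24 + 276 + 2024 + 10626 + 42504 + 134596 + 346104 = 536155.

536155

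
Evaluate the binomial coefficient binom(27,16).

C(27,16) = C(27,11) by symmetry.
C(27,11) = (27·26·25·24·23·22·21·20·19·18·17) / 11! = 520431047136000 / 39916800 = 13037895.

13037895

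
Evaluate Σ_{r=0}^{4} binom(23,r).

1 + 23 + 253 + 1771 + 8855 = 10903.

10903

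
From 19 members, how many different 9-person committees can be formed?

92378

This is C(19,9) = 92378.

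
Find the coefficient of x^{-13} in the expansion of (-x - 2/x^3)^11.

-29568

General term: C(11,j)·(-x)^j·(-2/x^3)^(11-j), with x-exponent 1j − 3(11−j) = 4j − 33.
Set 4j − 33 = -13: j = 5.
C(11,5) = 462; (-1)^5 = -1; (-2)^6 = 64.
Coefficient = 462 · (-1) · 64 = -29568.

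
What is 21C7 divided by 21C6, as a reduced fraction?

15/7

C(n,k+1)/C(n,k) = (n−k)/(k+1) = (21−6)/(6+1) = 15/7.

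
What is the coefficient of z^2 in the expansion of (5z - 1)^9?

-900

The general term is C(9,j)·(5z)^j·(-1)^(9-j); the z^2 term has j = 2.
C(9,2) = 36.
Coefficient = C(9,2) · 5^2 · (-1)^7 = 36 · 25 · (-1) = -900.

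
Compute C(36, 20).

7307872110

C(36,20) = C(36,16) by symmetry.
C(36,16) = (36·35·34·33·32·31·30·29·28·27·26·25·24·23·22·21) / 16! = 152901072685905223680000 / 20922789888000 = 7307872110.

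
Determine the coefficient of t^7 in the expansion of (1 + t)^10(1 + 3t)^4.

48648

Coefficient of t^7 = Σ_{j} C(10,j)·1^j·C(4,7-j)·3^(7-j) for j from 3 to 7.
= 9720 + 22680 + 13608 + 2520 + 120 = 48648.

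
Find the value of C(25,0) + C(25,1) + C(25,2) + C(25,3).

1 + 25 + 300 + 2300 = 2626.

2626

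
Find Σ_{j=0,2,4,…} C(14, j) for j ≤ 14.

Half of (1+1)^14 + (1−1)^14 gives the even-index sum: 2^13 = 8192.

8192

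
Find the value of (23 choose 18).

33649

C(23,18) = C(23,5) by symmetry.
C(23,5) = (23·22·21·20·19) / 5! = 4037880 / 120 = 33649.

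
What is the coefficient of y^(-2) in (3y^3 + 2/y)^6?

576

General term: C(6,j)·(3y^3)^j·(2/y)^(6-j), with y-exponent 3j − 1(6−j) = 4j − 6.
Set 4j − 6 = -2: j = 1.
C(6,1) = 6; 3^1 = 3; 2^5 = 32.
Coefficient = 6 · 3 · 32 = 576.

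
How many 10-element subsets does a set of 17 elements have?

19448

C(17,10) = C(17,7) by symmetry.
C(17,7) = (17·16·15·14·13·12·11) / 7! = 98017920 / 5040 = 19448.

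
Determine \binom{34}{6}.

C(34,6) = (34·33·32·31·30·29) / 6! = 968330880 / 720 = 1344904.

1344904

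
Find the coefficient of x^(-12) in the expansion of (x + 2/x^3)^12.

General term: C(12,j)·(x)^j·(2/x^3)^(12-j), with x-exponent 1j − 3(12−j) = 4j − 36.
Set 4j − 36 = -12: j = 6.
C(12,6) = 924; 1^6 = 1; 2^6 = 64.
Coefficient = 924 · 1 · 64 = 59136.

59136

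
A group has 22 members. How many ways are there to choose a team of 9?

497420

This is C(22,9) = 497420.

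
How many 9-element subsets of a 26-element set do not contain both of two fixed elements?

All 9-subsets: C(26,9) = 3124550. Those containing both fixed elements: C(24,7) = 346104.
3124550 − 346104 = 2778446.

2778446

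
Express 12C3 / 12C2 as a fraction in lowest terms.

10/3

C(n,k+1)/C(n,k) = (n−k)/(k+1) = (12−2)/(2+1) = 10/3.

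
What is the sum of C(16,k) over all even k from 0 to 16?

Half of (1+1)^16 + (1−1)^16 gives the even-index sum: 2^15 = 32768.

32768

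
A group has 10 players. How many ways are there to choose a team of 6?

210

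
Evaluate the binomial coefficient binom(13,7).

C(13,7) = C(13,6) by symmetry.
C(13,6) = (13·12·11·10·9·8) / 6! = 1235520 / 720 = 1716.

1716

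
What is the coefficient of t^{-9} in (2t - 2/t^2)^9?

43008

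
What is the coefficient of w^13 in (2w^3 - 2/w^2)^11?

675840

General term: C(11,j)·(2w^3)^j·(-2/w^2)^(11-j), with w-exponent 3j − 2(11−j) = 5j − 22.
Set 5j − 22 = 13: j = 7.
C(11,7) = 330; 2^7 = 128; (-2)^4 = 16.
Coefficient = 330 · 128 · 16 = 675840.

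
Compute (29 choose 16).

C(29,16) = C(29,13) by symmetry.
C(29,13) = (29·28·27·26·25·24·23·22·21·20·19·18·17) / 13! = 422590010274432000 / 6227020800 = 67863915.

67863915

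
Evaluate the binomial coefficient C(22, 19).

1540

C(22,19) = C(22,3) by symmetry.
C(22,3) = (22·21·20) / 3! = 9240 / 6 = 1540.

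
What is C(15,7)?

C(15,7) = (15·14·13·12·11·10·9) / 7! = 32432400 / 5040 = 6435.

6435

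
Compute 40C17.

88732378800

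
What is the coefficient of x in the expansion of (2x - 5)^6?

-37500

The general term is C(6,j)·(2x)^j·(-5)^(6-j); the x^1 term has j = 1.
C(6,1) = 6.
Coefficient = C(6,1) · 2^1 · (-5)^5 = 6 · 2 · (-3125) = -37500.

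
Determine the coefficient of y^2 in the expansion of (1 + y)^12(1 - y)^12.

Coefficient of y^2 = Σ_{j} C(12,j)·1^j·C(12,2-j)·(-1)^(2-j) for j from 0 to 2.
= 66 + (-144) + 66 = -12.

-12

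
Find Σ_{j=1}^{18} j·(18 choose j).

Differentiating (1+x)^18 and setting x=1: Σ j·C(18,j) = 18·2^17 = 2359296.

2359296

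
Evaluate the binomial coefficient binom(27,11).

13037895

C(27,11) = (27·26·25·24·23·22·21·20·19·18·17) / 11! = 520431047136000 / 39916800 = 13037895.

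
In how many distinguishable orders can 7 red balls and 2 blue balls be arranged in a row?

36

Choose positions for the red balls: C(9,7) = 36.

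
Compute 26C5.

65780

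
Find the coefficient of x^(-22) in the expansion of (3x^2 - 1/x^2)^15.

-945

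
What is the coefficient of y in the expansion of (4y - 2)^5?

320

The general term is C(5,j)·(4y)^j·(-2)^(5-j); the y^1 term has j = 1.
C(5,1) = 5.
Coefficient = C(5,1) · 4^1 · (-2)^4 = 5 · 4 · 16 = 320.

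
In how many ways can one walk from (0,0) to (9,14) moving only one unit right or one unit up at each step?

817190

Each path is a sequence of 23 steps with 9 rights: C(23,9) = 817190.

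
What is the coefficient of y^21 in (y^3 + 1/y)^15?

General term: C(15,j)·(y^3)^j·(1/y)^(15-j), with y-exponent 3j − 1(15−j) = 4j − 15.
Set 4j − 15 = 21: j = 9.
C(15,9) = 5005; 1^9 = 1; 1^6 = 1.
Coefficient = 5005 · 1 · 1 = 5005.

5005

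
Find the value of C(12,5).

792

C(12,5) = (12·11·10·9·8) / 5! = 95040 / 120 = 792.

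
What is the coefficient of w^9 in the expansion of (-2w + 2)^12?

-901120

The general term is C(12,j)·(-2w)^j·(2)^(12-j); the w^9 term has j = 9.
C(12,9) = 220.
Coefficient = C(12,9) · (-2)^9 · 2^3 = 220 · (-512) · 8 = -901120.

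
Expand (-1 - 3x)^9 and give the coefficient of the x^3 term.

The general term is C(9,j)·(-1)^j·(-3x)^(9-j); the x^3 term has j = 6.
C(9,6) = 84.
Coefficient = C(9,6) · (-3)^3 = 84 · (-27) = -2268.

-2268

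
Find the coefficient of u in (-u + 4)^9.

The general term is C(9,j)·(-u)^j·(4)^(9-j); the u^1 term has j = 1.
C(9,1) = 9.
Coefficient = C(9,1) · (-1)^1 · 4^8 = 9 · (-1) · 65536 = -589824.

-589824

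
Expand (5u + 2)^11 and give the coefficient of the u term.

The general term is C(11,j)·(5u)^j·(2)^(11-j); the u^1 term has j = 1.
C(11,1) = 11.
Coefficient = C(11,1) · 5^1 · 2^10 = 11 · 5 · 1024 = 56320.

56320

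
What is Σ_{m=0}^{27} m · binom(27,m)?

Since m·C(27,m) = 27·C(26,m−1), the sum is 27·2^26 = 27·67108864 = 1811939328.

1811939328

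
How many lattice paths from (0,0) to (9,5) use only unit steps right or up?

Each path is a sequence of 14 steps with 9 rights: C(14,9) = 2002.

2002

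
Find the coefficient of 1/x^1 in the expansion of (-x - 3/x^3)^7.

-189

General term: C(7,j)·(-x)^j·(-3/x^3)^(7-j), with x-exponent 1j − 3(7−j) = 4j − 21.
Set 4j − 21 = -1: j = 5.
C(7,5) = 21; (-1)^5 = -1; (-3)^2 = 9.
Coefficient = 21 · (-1) · 9 = -189.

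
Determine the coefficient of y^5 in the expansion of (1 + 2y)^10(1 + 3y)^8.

Coefficient of y^5 = Σ_{j} C(10,j)·2^j·C(8,5-j)·3^(5-j) for j from 0 to 5.
= 13608 + 113400 + 272160 + 241920 + 80640 + 8064 = 729792.

729792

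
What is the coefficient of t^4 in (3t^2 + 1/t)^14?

2189187

General term: C(14,j)·(3t^2)^j·(1/t)^(14-j), with t-exponent 2j − 1(14−j) = 3j − 14.
Set 3j − 14 = 4: j = 6.
C(14,6) = 3003; 3^6 = 729; 1^8 = 1.
Coefficient = 3003 · 729 · 1 = 2189187.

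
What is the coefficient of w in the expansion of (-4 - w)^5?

-1280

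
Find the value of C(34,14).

1391975640

C(34,14) = (34·33·32·31·30·29·28·27·26·25·24·23·22·21) / 14! = 121350057687226368000 / 87178291200 = 1391975640.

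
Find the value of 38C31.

C(38,31) = C(38,7) by symmetry.
C(38,7) = (38·37·36·35·34·33·32) / 7! = 63606090240 / 5040 = 12620256.

12620256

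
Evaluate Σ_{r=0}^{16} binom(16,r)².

601080390

By Vandermonde's identity, Σ C(16,r)² = C(32,16) = 601080390.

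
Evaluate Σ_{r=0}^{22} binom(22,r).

Setting x = 1 in (1+x)^22 gives Σ C(22,r) = 2^22 = 4194304.

4194304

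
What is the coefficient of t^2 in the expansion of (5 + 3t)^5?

11250

The general term is C(5,j)·(5)^j·(3t)^(5-j); the t^2 term has j = 3.
C(5,3) = 10.
Coefficient = C(5,3) · 5^3 · 3^2 = 10 · 125 · 9 = 11250.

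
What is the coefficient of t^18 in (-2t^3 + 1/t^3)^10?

General term: C(10,j)·(-2t^3)^j·(1/t^3)^(10-j), with t-exponent 3j − 3(10−j) = 6j − 30.
Set 6j − 30 = 18: j = 8.
C(10,8) = 45; (-2)^8 = 256; 1^2 = 1.
Coefficient = 45 · 256 · 1 = 11520.

11520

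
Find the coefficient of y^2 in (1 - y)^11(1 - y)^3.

91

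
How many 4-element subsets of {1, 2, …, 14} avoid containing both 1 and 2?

All 4-subsets: C(14,4) = 1001. Those containing both fixed elements: C(12,2) = 66.
1001 − 66 = 935.

935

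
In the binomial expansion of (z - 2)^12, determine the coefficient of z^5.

The general term is C(12,j)·(z)^j·(-2)^(12-j); the z^5 term has j = 5.
C(12,5) = 792.
Coefficient = C(12,5) · (-2)^7 = 792 · (-128) = -101376.

-101376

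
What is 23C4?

8855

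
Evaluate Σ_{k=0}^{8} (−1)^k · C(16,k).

The partial alternating sum Σ_{k=0}^{8} (−1)^k C(16,k) = (−1)^8 C(15,8) = 6435.

6435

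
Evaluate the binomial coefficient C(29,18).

C(29,18) = C(29,11) by symmetry.
C(29,11) = (29·28·27·26·25·24·23·22·21·20·19) / 11! = 1381013105472000 / 39916800 = 34597290.

34597290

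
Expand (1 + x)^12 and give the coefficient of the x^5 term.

792

The general term is C(12,j)·(1)^j·(x)^(12-j); the x^5 term has j = 7.
C(12,7) = 792.
Coefficient = C(12,7) = 792.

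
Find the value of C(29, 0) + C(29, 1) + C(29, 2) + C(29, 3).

4090

1 + 29 + 406 + 3654 = 4090.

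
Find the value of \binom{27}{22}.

80730

C(27,22) = C(27,5) by symmetry.
C(27,5) = (27·26·25·24·23) / 5! = 9687600 / 120 = 80730.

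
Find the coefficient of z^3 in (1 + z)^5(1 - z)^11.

10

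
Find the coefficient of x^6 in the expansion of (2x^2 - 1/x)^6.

General term: C(6,j)·(2x^2)^j·(-1/x)^(6-j), with x-exponent 2j − 1(6−j) = 3j − 6.
Set 3j − 6 = 6: j = 4.
C(6,4) = 15; 2^4 = 16; (-1)^2 = 1.
Coefficient = 15 · 16 · 1 = 240.

240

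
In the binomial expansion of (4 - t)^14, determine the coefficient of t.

-939524096

The general term is C(14,j)·(4)^j·(-t)^(14-j); the t^1 term has j = 13.
C(14,13) = 14.
Coefficient = C(14,13) · 4^13 · (-1)^1 = 14 · 67108864 · (-1) = -939524096.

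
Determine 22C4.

7315

C(22,4) = (22·21·20·19) / 4! = 175560 / 24 = 7315.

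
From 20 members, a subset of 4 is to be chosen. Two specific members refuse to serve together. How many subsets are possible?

4692

All 4-subsets: C(20,4) = 4845. Those containing both fixed elements: C(18,2) = 153.
4845 − 153 = 4692.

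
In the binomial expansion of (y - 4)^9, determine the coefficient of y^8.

-36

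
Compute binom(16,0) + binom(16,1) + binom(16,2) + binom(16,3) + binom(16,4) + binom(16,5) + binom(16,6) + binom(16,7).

26333

1 + 16 + 120 + 560 + 1820 + 4368 + 8008 + 11440 = 26333.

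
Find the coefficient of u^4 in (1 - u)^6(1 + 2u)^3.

27

Coefficient of u^4 = Σ_{j} C(6,j)·(-1)^j·C(3,4-j)·2^(4-j) for j from 1 to 4.
= (-48) + 180 + (-120) + 15 = 27.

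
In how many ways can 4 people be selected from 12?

495

This is C(12,4) = 495.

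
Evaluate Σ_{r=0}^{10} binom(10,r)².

184756

By Vandermonde's identity, Σ C(10,r)² = C(20,10) = 184756.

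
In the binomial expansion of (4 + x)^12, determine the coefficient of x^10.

The general term is C(12,j)·(4)^j·(x)^(12-j); the x^10 term has j = 2.
C(12,2) = 66.
Coefficient = C(12,2) · 4^2 = 66 · 16 = 1056.

1056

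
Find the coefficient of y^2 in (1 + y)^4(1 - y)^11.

17

Coefficient of y^2 = Σ_{j} C(4,j)·1^j·C(11,2-j)·(-1)^(2-j) for j from 0 to 2.
= 55 + (-44) + 6 = 17.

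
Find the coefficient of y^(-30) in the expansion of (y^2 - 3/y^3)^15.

241805655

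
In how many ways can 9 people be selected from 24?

This is C(24,9) = 1307504.

1307504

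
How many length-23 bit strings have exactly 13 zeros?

Choose the 13 positions: C(23,13) = 1144066.

1144066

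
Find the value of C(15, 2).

105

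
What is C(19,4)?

3876

C(19,4) = (19·18·17·16) / 4! = 93024 / 24 = 3876.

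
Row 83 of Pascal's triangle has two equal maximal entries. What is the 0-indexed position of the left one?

For odd n = 83, C(83,m) peaks at m = (n−1)/2 and (n+1)/2; the lesser is 41.

41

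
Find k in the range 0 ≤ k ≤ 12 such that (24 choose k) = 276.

C(24,k) increases on 0 ≤ k ≤ 12. C(24,1) = 24 and C(24,2) = 276, so k = 2.

2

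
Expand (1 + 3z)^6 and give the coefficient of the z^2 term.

135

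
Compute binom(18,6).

C(18,6) = (18·17·16·15·14·13) / 6! = 13366080 / 720 = 18564.

18564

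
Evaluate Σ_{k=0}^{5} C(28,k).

1 + 28 + 378 + 3276 + 20475 + 98280 = 122438.

122438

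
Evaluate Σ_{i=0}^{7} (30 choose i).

1 + 30 + 435 + 4060 + 27405 + 142506 + 593775 + 2035800 = 2804012.

2804012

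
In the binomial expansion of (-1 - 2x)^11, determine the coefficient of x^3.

The general term is C(11,j)·(-1)^j·(-2x)^(11-j); the x^3 term has j = 8.
C(11,8) = 165.
Coefficient = C(11,8) · (-2)^3 = 165 · (-8) = -1320.

-1320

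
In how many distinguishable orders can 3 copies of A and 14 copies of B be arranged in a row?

680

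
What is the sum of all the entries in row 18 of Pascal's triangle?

262144

The entries of row 18 sum to 2^18 = 262144.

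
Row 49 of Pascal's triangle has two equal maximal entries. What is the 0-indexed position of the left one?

For odd n = 49, C(49,j) peaks at j = (n−1)/2 and (n+1)/2; the lower is 24.

24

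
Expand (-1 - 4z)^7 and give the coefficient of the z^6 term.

-28672

The general term is C(7,j)·(-1)^j·(-4z)^(7-j); the z^6 term has j = 1.
C(7,1) = 7.
Coefficient = C(7,1) · (-1)^1 · (-4)^6 = 7 · (-1) · 4096 = -28672.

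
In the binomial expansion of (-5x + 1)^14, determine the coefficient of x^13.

-17089843750

The general term is C(14,j)·(-5x)^j·(1)^(14-j); the x^13 term has j = 13.
C(14,13) = 14.
Coefficient = C(14,13) · (-5)^13 = 14 · (-1220703125) = -17089843750.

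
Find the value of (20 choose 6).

C(20,6) = (20·19·18·17·16·15) / 6! = 27907200 / 720 = 38760.

38760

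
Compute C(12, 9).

220

C(12,9) = C(12,3) by symmetry.
C(12,3) = (12·11·10) / 3! = 1320 / 6 = 220.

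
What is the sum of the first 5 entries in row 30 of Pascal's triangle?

31931

1 + 30 + 435 + 4060 + 27405 = 31931.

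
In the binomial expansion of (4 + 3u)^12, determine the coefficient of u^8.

831409920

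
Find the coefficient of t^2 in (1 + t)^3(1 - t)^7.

Coefficient of t^2 = Σ_{j} C(3,j)·1^j·C(7,2-j)·(-1)^(2-j) for j from 0 to 2.
= 21 + (-21) + 3 = 3.

3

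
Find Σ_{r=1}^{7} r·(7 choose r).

Since r·C(7,r) = 7·C(6,r−1), the sum is 7·2^6 = 7·64 = 448.

448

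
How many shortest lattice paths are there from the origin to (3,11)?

364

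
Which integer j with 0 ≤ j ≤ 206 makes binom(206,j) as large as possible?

103

C(206,j) is maximized at j = 206/2 = 103.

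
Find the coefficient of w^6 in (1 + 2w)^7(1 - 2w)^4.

Coefficient of w^6 = Σ_{j} C(7,j)·2^j·C(4,6-j)·(-2)^(6-j) for j from 2 to 6.
= 1344 + (-8960) + 13440 + (-5376) + 448 = 896.

896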